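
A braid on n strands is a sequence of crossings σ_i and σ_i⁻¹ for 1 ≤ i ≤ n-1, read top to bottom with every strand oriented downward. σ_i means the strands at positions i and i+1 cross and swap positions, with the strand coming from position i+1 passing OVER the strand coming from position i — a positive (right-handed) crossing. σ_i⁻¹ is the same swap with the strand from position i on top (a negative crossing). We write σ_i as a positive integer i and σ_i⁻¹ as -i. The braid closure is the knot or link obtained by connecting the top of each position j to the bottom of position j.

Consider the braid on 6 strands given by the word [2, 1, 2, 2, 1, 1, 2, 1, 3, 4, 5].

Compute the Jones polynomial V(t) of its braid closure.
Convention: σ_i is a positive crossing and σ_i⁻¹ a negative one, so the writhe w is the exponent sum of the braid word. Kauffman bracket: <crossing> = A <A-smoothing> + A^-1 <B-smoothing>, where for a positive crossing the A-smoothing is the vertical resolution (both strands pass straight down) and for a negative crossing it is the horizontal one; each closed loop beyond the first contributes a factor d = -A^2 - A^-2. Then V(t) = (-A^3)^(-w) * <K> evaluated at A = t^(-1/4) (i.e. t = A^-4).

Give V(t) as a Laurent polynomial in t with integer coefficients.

The presented braid s2 s1 s2 s2 s1 s1 s2 s1 s3 s4 s5 on 6 strands reduces by inverse Markov moves (closure unchanged at each step):
  Destabilize: the word has the form β·s5 where s5 occurs only as the final letter (β ∈ B_5); drop it and the last strand → 5 strands.
  Destabilize: the word has the form β·s4 where s4 occurs only as the final letter (β ∈ B_4); drop it and the last strand → 4 strands.
  Destabilize: the word has the form β·s3 where s3 occurs only as the final letter (β ∈ B_3); drop it and the last strand → 3 strands.
Reduced to β = s2 s1 s2 s2 s1 s1 s2 s1 on 3 strands, 8 crossings.
Compute on β:
Braid: s2 s1 s2 s2 s1 s1 s2 s1 on 3 strands, 8 crossings.
Writhe w = (#positive) - (#negative) = 8 - 0 = 8.
Enumerate smoothing states for the bracket polynomial. There are 2^8 = 256 states.
Each crossing splits two ways (0=vertical, 1=horizontal). The state's weight is A^(#A-smoothings - #B-smoothings) * d^(loops - 1).
Tabulate the states by total A-exponent and number of loops L (A-exp: L × count):
  A^8: L=3 ×1
  A^6: L=2 ×8
  A^4: L=1 ×16, L=3 ×12
  A^2: L=2 ×48, L=4 ×8
  A^0: L=1 ×17, L=3 ×51, L=5 ×2
  A^-2: L=2 ×34, L=4 ×22
  A^-4: L=1 ×4, L=3 ×21, L=5 ×3
  A^-6: L=2 ×4, L=4 ×4
  A^-8: L=3 ×1
Each group contributes A^e * Σ count * d^(L-1):
Powers of d = -A^2 - A^-2: d^2 = A^4 + 2 + A^-4; d^3 = -A^6 - 3*A^2 - 3*A^-2 - A^-6; d^4 = A^8 + 4*A^4 + 6 + 4*A^-4 + A^-8.
  A^8 * (d^2) = A^12 + 2*A^8 + A^4
  A^6 * (8*d) = -8*A^8 - 8*A^4
  A^4 * (16 + 12*d^2) = 12*A^8 + 40*A^4 + 12
  A^2 * (48*d + 8*d^3) = -8*A^8 - 72*A^4 - 72 - 8*A^-4
  A^0 * (17 + 51*d^2 + 2*d^4) = 2*A^8 + 59*A^4 + 131 + 59*A^-4 + 2*A^-8
  A^-2 * (34*d + 22*d^3) = -22*A^4 - 100 - 100*A^-4 - 22*A^-8
  A^-4 * (4 + 21*d^2 + 3*d^4) = 3*A^4 + 33 + 64*A^-4 + 33*A^-8 + 3*A^-12
  A^-6 * (4*d + 4*d^3) = -4 - 16*A^-4 - 16*A^-8 - 4*A^-12
  A^-8 * (d^2) = A^-4 + 2*A^-8 + A^-12
Summing the groups: <K> = A^12 + A^4 - A^-8
Normalise by the writhe: (-A^3)^(-w) = (-A^3)^(-8) = A^-24, so f(A) = A^-24 * <K> = A^-12 + A^-20 - A^-32.
Substitute A = t^(-1/4), i.e. A^e → t^(-e/4): V(t) = -t^8 + t^5 + t^3

Answer: -t^8 + t^5 + t^3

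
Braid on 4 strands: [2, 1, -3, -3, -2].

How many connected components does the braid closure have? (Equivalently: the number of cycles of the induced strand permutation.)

Track the strand permutation on 4 strands, starting from identity.
  step 1: s2 swaps positions 2,3 -> [1 3 2 4]
  step 2: s1 swaps positions 1,2 -> [3 1 2 4]
  step 3: s3^-1 swaps positions 3,4 -> [3 1 4 2]
  step 4: s3^-1 swaps positions 3,4 -> [3 1 2 4]
  step 5: s2^-1 swaps positions 2,3 -> [3 2 1 4]
Final permutation (position -> original strand): [3 2 1 4]
Closure components = cycle count of this permutation = 3.

Answer: 3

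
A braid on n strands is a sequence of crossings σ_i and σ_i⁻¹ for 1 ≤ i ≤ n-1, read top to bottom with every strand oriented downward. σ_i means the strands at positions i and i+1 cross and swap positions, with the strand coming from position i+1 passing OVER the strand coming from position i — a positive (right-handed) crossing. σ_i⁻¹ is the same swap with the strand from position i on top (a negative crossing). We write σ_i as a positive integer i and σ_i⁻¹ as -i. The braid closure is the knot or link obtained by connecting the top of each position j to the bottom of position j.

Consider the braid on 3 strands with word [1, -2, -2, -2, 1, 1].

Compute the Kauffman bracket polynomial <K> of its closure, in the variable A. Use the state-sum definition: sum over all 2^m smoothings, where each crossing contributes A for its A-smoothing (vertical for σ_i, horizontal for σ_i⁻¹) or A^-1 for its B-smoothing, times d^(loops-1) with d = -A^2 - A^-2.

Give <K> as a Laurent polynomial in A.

-A^12 + A^8 - A^4 + 3 - A^-4 + A^-8 - A^-12

Derivation:
Braid: s1 s2^-1 s2^-1 s2^-1 s1 s1 on 3 strands, 6 crossings.
Writhe w = (#positive) - (#negative) = 3 - 3 = 0.
State-sum expansion of <K>. There are 2^6 = 64 states.
Smooth each crossing (0=||, 1=⌣⌢); contribution A^(Σ sign_k(1-2s_k)) * d^(L-1).
Tabulate the states by total A-exponent and number of loops L (A-exp: L × count):
  A^6: L=4 ×1
  A^4: L=3 ×6
  A^2: L=2 ×12, L=4 ×3
  A^0: L=1 ×9, L=3 ×10, L=5 ×1
  A^-2: L=2 ×12, L=4 ×3
  A^-4: L=3 ×6
  A^-6: L=4 ×1
Each group contributes A^e * Σ count * d^(L-1):
Powers of d = -A^2 - A^-2: d^2 = A^4 + 2 + A^-4; d^3 = -A^6 - 3*A^2 - 3*A^-2 - A^-6; d^4 = A^8 + 4*A^4 + 6 + 4*A^-4 + A^-8.
  A^6 * (d^3) = -A^12 - 3*A^8 - 3*A^4 - 1
  A^4 * (6*d^2) = 6*A^8 + 12*A^4 + 6
  A^2 * (12*d + 3*d^3) = -3*A^8 - 21*A^4 - 21 - 3*A^-4
  A^0 * (9 + 10*d^2 + d^4) = A^8 + 14*A^4 + 35 + 14*A^-4 + A^-8
  A^-2 * (12*d + 3*d^3) = -3*A^4 - 21 - 21*A^-4 - 3*A^-8
  A^-4 * (6*d^2) = 6 + 12*A^-4 + 6*A^-8
  A^-6 * (d^3) = -1 - 3*A^-4 - 3*A^-8 - A^-12
Summing the groups: <K> = -A^12 + A^8 - A^4 + 3 - A^-4 + A^-8 - A^-12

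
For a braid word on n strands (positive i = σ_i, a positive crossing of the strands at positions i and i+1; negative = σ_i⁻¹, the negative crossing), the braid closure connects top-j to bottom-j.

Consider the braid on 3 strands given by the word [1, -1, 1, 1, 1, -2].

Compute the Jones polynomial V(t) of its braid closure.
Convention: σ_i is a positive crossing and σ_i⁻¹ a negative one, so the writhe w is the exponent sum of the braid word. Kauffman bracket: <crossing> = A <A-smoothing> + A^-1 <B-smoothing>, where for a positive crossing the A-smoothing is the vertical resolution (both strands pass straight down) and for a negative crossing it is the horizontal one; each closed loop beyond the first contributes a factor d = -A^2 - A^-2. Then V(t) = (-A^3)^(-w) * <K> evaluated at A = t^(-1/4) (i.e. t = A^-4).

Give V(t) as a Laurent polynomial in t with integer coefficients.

The presented braid s1 s1^-1 s1 s1 s1 s2^-1 on 3 strands reduces by inverse Markov moves (closure unchanged at each step):
  Destabilize: the word has the form β·s2^-1 where s2^-1 occurs only as the final letter (β ∈ B_2); drop it and the last strand → 2 strands.
Reduced to β = s1 s1^-1 s1 s1 s1 on 2 strands, 5 crossings.
Compute on β:
First cancel adjacent σ_i σ_i⁻¹ pairs (Reidemeister II — same braid, same closure): s1 s1^-1 s1 s1 s1 → s1 s1 s1.
Braid: s1 s1 s1 on 2 strands, 3 crossings.
Writhe w = (#positive) - (#negative) = 3 - 0 = 3.
Enumerate smoothing states for the bracket polynomial. There are 2^3 = 8 states.
Smooth each crossing (0=||, 1=⌣⌢); contribution A^(Σ sign_k(1-2s_k)) * d^(L-1).
  state 000: A-exp=+3, loops=2, term = A^3 * d^1
  state 001: A-exp=+1, loops=1, term = A^1 * d^0
  state 010: A-exp=+1, loops=1, term = A^1 * d^0
  state 011: A-exp=-1, loops=2, term = A^-1 * d^1
  state 100: A-exp=+1, loops=1, term = A^1 * d^0
  state 101: A-exp=-1, loops=2, term = A^-1 * d^1
  state 110: A-exp=-1, loops=2, term = A^-1 * d^1
  state 111: A-exp=-3, loops=3, term = A^-3 * d^2
Collect the terms by A-exponent (count of states per loop number):
Powers of d = -A^2 - A^-2: d^2 = A^4 + 2 + A^-4.
  A^3 * (d) = -A^5 - A
  A^1 * (3) = 3*A
  A^-1 * (3*d) = -3*A - 3*A^-3
  A^-3 * (d^2) = A + 2*A^-3 + A^-7
Summing the groups: <K> = -A^5 - A^-3 + A^-7
Normalise by the writhe: (-A^3)^(-w) = (-A^3)^(-3) = -A^-9, so f(A) = -A^-9 * <K> = A^-4 + A^-12 - A^-16.
Substitute A = t^(-1/4), i.e. A^e → t^(-e/4): V(t) = -t^4 + t^3 + t

Answer: -t^4 + t^3 + t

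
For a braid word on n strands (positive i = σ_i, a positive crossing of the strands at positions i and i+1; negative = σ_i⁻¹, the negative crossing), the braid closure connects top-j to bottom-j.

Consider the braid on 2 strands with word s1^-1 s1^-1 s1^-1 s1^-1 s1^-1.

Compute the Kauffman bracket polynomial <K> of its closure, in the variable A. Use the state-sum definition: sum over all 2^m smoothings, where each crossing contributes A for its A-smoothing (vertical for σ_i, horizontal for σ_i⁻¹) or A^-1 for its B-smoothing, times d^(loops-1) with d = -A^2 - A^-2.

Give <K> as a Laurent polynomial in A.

Braid: s1^-1 s1^-1 s1^-1 s1^-1 s1^-1 on 2 strands, 5 crossings.
Writhe w = (#positive) - (#negative) = 0 - 5 = -5.
Enumerate smoothing states for the bracket polynomial. There are 2^5 = 32 states.
Each crossing splits two ways (0=vertical, 1=horizontal). The state's weight is A^(#A-smoothings - #B-smoothings) * d^(loops - 1).
  state 00000: A-exp=-5, loops=2, term = A^-5 * d^1
  state 00001: A-exp=-3, loops=1, term = A^-3 * d^0
  state 00010: A-exp=-3, loops=1, term = A^-3 * d^0
  state 00011: A-exp=-1, loops=2, term = A^-1 * d^1
  state 00100: A-exp=-3, loops=1, term = A^-3 * d^0
  state 00101: A-exp=-1, loops=2, term = A^-1 * d^1
  state 00110: A-exp=-1, loops=2, term = A^-1 * d^1
  state 00111: A-exp=+1, loops=3, term = A^1 * d^2
  state 01000: A-exp=-3, loops=1, term = A^-3 * d^0
  state 01001: A-exp=-1, loops=2, term = A^-1 * d^1
  state 01010: A-exp=-1, loops=2, term = A^-1 * d^1
  state 01011: A-exp=+1, loops=3, term = A^1 * d^2
  state 01100: A-exp=-1, loops=2, term = A^-1 * d^1
  state 01101: A-exp=+1, loops=3, term = A^1 * d^2
  state 01110: A-exp=+1, loops=3, term = A^1 * d^2
  state 01111: A-exp=+3, loops=4, term = A^3 * d^3
  state 10000: A-exp=-3, loops=1, term = A^-3 * d^0
  state 10001: A-exp=-1, loops=2, term = A^-1 * d^1
  state 10010: A-exp=-1, loops=2, term = A^-1 * d^1
  state 10011: A-exp=+1, loops=3, term = A^1 * d^2
  state 10100: A-exp=-1, loops=2, term = A^-1 * d^1
  state 10101: A-exp=+1, loops=3, term = A^1 * d^2
  state 10110: A-exp=+1, loops=3, term = A^1 * d^2
  state 10111: A-exp=+3, loops=4, term = A^3 * d^3
  state 11000: A-exp=-1, loops=2, term = A^-1 * d^1
  state 11001: A-exp=+1, loops=3, term = A^1 * d^2
  state 11010: A-exp=+1, loops=3, term = A^1 * d^2
  state 11011: A-exp=+3, loops=4, term = A^3 * d^3
  state 11100: A-exp=+1, loops=3, term = A^1 * d^2
  state 11101: A-exp=+3, loops=4, term = A^3 * d^3
  state 11110: A-exp=+3, loops=4, term = A^3 * d^3
  state 11111: A-exp=+5, loops=5, term = A^5 * d^4
Collect the terms by A-exponent (count of states per loop number):
Powers of d = -A^2 - A^-2: d^2 = A^4 + 2 + A^-4; d^3 = -A^6 - 3*A^2 - 3*A^-2 - A^-6; d^4 = A^8 + 4*A^4 + 6 + 4*A^-4 + A^-8.
  A^5 * (d^4) = A^13 + 4*A^9 + 6*A^5 + 4*A + A^-3
  A^3 * (5*d^3) = -5*A^9 - 15*A^5 - 15*A - 5*A^-3
  A^1 * (10*d^2) = 10*A^5 + 20*A + 10*A^-3
  A^-1 * (10*d) = -10*A - 10*A^-3
  A^-3 * (5) = 5*A^-3
  A^-5 * (d) = -A^-3 - A^-7
Summing the groups: <K> = A^13 - A^9 + A^5 - A - A^-7

Answer: A^13 - A^9 + A^5 - A - A^-7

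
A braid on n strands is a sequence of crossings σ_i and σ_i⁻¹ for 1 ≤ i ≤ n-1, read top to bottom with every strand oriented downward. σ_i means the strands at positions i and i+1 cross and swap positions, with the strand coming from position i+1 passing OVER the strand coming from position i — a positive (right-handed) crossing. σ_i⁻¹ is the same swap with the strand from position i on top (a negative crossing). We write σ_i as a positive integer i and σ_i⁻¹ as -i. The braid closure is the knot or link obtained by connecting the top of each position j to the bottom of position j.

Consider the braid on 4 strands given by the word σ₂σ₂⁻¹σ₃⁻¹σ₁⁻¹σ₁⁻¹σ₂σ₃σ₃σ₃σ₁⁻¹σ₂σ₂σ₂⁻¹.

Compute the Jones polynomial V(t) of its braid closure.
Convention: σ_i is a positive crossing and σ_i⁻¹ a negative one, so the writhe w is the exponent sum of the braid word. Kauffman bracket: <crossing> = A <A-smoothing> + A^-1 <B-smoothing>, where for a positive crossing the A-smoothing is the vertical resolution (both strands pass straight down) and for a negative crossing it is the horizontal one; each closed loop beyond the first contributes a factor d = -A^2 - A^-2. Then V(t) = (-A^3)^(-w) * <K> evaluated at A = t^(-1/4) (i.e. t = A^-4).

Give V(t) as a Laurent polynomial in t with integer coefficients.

The presented braid s2 s2^-1 s3^-1 s1^-1 s1^-1 s2 s3 s3 s3 s1^-1 s2 s2 s2^-1 on 4 strands reduces by inverse Markov moves (closure unchanged at each step):
  Deconjugate: the word is γ·β·γ⁻¹ with γ = s2 s2^-1 (prefix) and γ⁻¹ = s2 s2^-1 (suffix); strip both.
Reduced to β = s3^-1 s1^-1 s1^-1 s2 s3 s3 s3 s1^-1 s2 on 4 strands, 9 crossings.
Compute on β:
Braid: s3^-1 s1^-1 s1^-1 s2 s3 s3 s3 s1^-1 s2 on 4 strands, 9 crossings.
Writhe w = (#positive) - (#negative) = 5 - 4 = 1.
State-sum expansion of <K>. There are 2^9 = 512 states.
Smooth each crossing (0=||, 1=⌣⌢); contribution A^(Σ sign_k(1-2s_k)) * d^(L-1).
Tabulate the states by total A-exponent and number of loops L (A-exp: L × count):
  A^9: L=4 ×1
  A^7: L=3 ×5, L=5 ×4
  A^5: L=2 ×10, L=4 ×23, L=6 ×3
  A^3: L=1 ×8, L=3 ×57, L=5 ×18, L=7 ×1
  A^1: L=2 ×70, L=4 ×50, L=6 ×6
  A^-1: L=1 ×33, L=3 ×75, L=5 ×18
  A^-3: L=2 ×51, L=4 ×32, L=6 ×1
  A^-5: L=3 ×32, L=5 ×4
  A^-7: L=4 ×9
  A^-9: L=5 ×1
Each group contributes A^e * Σ count * d^(L-1):
Powers of d = -A^2 - A^-2: d^2 = A^4 + 2 + A^-4; d^3 = -A^6 - 3*A^2 - 3*A^-2 - A^-6; d^4 = A^8 + 4*A^4 + 6 + 4*A^-4 + A^-8; d^5 = -A^10 - 5*A^6 - 10*A^2 - 10*A^-2 - 5*A^-6 - A^-10; d^6 = A^12 + 6*A^8 + 15*A^4 + 20 + 15*A^-4 + 6*A^-8 + A^-12.
  A^9 * (d^3) = -A^15 - 3*A^11 - 3*A^7 - A^3
  A^7 * (5*d^2 + 4*d^4) = 4*A^15 + 21*A^11 + 34*A^7 + 21*A^3 + 4*A^-1
  A^5 * (10*d + 23*d^3 + 3*d^5) = -3*A^15 - 38*A^11 - 109*A^7 - 109*A^3 - 38*A^-1 - 3*A^-5
  A^3 * (8 + 57*d^2 + 18*d^4 + d^6) = A^15 + 24*A^11 + 144*A^7 + 250*A^3 + 144*A^-1 + 24*A^-5 + A^-9
  A^1 * (70*d + 50*d^3 + 6*d^5) = -6*A^11 - 80*A^7 - 280*A^3 - 280*A^-1 - 80*A^-5 - 6*A^-9
  A^-1 * (33 + 75*d^2 + 18*d^4) = 18*A^7 + 147*A^3 + 291*A^-1 + 147*A^-5 + 18*A^-9
  A^-3 * (51*d + 32*d^3 + d^5) = -A^7 - 37*A^3 - 157*A^-1 - 157*A^-5 - 37*A^-9 - A^-13
  A^-5 * (32*d^2 + 4*d^4) = 4*A^3 + 48*A^-1 + 88*A^-5 + 48*A^-9 + 4*A^-13
  A^-7 * (9*d^3) = -9*A^-1 - 27*A^-5 - 27*A^-9 - 9*A^-13
  A^-9 * (d^4) = A^-1 + 4*A^-5 + 6*A^-9 + 4*A^-13 + A^-17
Summing the groups: <K> = A^15 - 2*A^11 + 3*A^7 - 5*A^3 + 4*A^-1 - 4*A^-5 + 3*A^-9 - 2*A^-13 + A^-17
Normalise by the writhe: (-A^3)^(-w) = (-A^3)^(-1) = -A^-3, so f(A) = -A^-3 * <K> = -A^12 + 2*A^8 - 3*A^4 + 5 - 4*A^-4 + 4*A^-8 - 3*A^-12 + 2*A^-16 - A^-20.
Substitute A = t^(-1/4), i.e. A^e → t^(-e/4): V(t) = -t^5 + 2*t^4 - 3*t^3 + 4*t^2 - 4*t + 5 - 3*t^-1 + 2*t^-2 - t^-3

Answer: -t^5 + 2*t^4 - 3*t^3 + 4*t^2 - 4*t + 5 - 3*t^-1 + 2*t^-2 - t^-3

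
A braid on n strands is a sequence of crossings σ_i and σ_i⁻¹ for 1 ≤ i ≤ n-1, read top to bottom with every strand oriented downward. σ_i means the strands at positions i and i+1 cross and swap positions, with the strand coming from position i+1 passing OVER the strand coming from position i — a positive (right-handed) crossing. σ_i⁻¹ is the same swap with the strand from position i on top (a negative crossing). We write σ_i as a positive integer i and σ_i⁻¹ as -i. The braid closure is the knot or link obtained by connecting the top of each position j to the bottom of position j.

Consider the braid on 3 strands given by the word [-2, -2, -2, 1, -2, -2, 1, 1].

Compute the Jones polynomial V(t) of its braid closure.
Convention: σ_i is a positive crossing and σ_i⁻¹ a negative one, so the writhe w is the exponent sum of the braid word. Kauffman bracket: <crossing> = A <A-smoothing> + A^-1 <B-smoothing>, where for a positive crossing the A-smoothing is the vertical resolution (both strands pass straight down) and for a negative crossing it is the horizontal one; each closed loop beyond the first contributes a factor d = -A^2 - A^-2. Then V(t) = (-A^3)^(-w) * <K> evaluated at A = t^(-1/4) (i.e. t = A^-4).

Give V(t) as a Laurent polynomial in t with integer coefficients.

-t^2 + 2*t - 3 + 5*t^-1 - 4*t^-2 + 5*t^-3 - 4*t^-4 + 2*t^-5 - t^-6

Derivation:
Braid: s2^-1 s2^-1 s2^-1 s1 s2^-1 s2^-1 s1 s1 on 3 strands, 8 crossings.
Writhe w = (#positive) - (#negative) = 3 - 5 = -2.
Computing the Kauffman bracket via state sum. There are 2^8 = 256 states.
For each crossing: s=0 is the vertical smoothing, s=1 horizontal. Crossing k contributes A^(sign_k * (1 - 2*s_k)); loop factor d = -A^2 - A^-2.
Tabulate the states by total A-exponent and number of loops L (A-exp: L × count):
  A^8: L=6 ×1
  A^6: L=5 ×8
  A^4: L=4 ×27, L=6 ×1
  A^2: L=3 ×50, L=5 ×6
  A^0: L=2 ×53, L=4 ×17
  A^-2: L=1 ×27, L=3 ×28, L=5 ×1
  A^-4: L=2 ×24, L=4 ×4
  A^-6: L=3 ×8
  A^-8: L=4 ×1
Each group contributes A^e * Σ count * d^(L-1):
Powers of d = -A^2 - A^-2: d^2 = A^4 + 2 + A^-4; d^3 = -A^6 - 3*A^2 - 3*A^-2 - A^-6; d^4 = A^8 + 4*A^4 + 6 + 4*A^-4 + A^-8; d^5 = -A^10 - 5*A^6 - 10*A^2 - 10*A^-2 - 5*A^-6 - A^-10.
  A^8 * (d^5) = -A^18 - 5*A^14 - 10*A^10 - 10*A^6 - 5*A^2 - A^-2
  A^6 * (8*d^4) = 8*A^14 + 32*A^10 + 48*A^6 + 32*A^2 + 8*A^-2
  A^4 * (27*d^3 + d^5) = -A^14 - 32*A^10 - 91*A^6 - 91*A^2 - 32*A^-2 - A^-6
  A^2 * (50*d^2 + 6*d^4) = 6*A^10 + 74*A^6 + 136*A^2 + 74*A^-2 + 6*A^-6
  A^0 * (53*d + 17*d^3) = -17*A^6 - 104*A^2 - 104*A^-2 - 17*A^-6
  A^-2 * (27 + 28*d^2 + d^4) = A^6 + 32*A^2 + 89*A^-2 + 32*A^-6 + A^-10
  A^-4 * (24*d + 4*d^3) = -4*A^2 - 36*A^-2 - 36*A^-6 - 4*A^-10
  A^-6 * (8*d^2) = 8*A^-2 + 16*A^-6 + 8*A^-10
  A^-8 * (d^3) = -A^-2 - 3*A^-6 - 3*A^-10 - A^-14
Summing the groups: <K> = -A^18 + 2*A^14 - 4*A^10 + 5*A^6 - 4*A^2 + 5*A^-2 - 3*A^-6 + 2*A^-10 - A^-14
Normalise by the writhe: (-A^3)^(-w) = (-A^3)^(2) = A^6, so f(A) = A^6 * <K> = -A^24 + 2*A^20 - 4*A^16 + 5*A^12 - 4*A^8 + 5*A^4 - 3 + 2*A^-4 - A^-8.
Substitute A = t^(-1/4), i.e. A^e → t^(-e/4): V(t) = -t^2 + 2*t - 3 + 5*t^-1 - 4*t^-2 + 5*t^-3 - 4*t^-4 + 2*t^-5 - t^-6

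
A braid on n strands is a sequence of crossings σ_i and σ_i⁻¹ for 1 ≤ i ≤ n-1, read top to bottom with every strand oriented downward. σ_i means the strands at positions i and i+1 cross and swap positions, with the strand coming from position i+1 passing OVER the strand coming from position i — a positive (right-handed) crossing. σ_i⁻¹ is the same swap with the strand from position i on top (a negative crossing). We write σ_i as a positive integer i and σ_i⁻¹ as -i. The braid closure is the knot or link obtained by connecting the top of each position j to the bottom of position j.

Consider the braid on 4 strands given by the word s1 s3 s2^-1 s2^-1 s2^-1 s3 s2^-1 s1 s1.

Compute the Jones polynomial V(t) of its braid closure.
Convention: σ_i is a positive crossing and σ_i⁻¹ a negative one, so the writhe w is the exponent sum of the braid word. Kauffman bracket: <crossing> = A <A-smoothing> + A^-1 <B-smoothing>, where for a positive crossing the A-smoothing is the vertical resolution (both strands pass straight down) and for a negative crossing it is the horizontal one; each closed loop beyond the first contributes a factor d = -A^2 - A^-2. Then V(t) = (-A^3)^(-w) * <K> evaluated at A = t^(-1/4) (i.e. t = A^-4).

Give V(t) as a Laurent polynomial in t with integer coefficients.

-t^5 + 2*t^4 - 3*t^3 + 5*t^2 - 5*t + 6 - 5*t^-1 + 3*t^-2 - 2*t^-3 + t^-4

Derivation:
Braid: s1 s3 s2^-1 s2^-1 s2^-1 s3 s2^-1 s1 s1 on 4 strands, 9 crossings.
Writhe w = (#positive) - (#negative) = 5 - 4 = 1.
Enumerate smoothing states for the bracket polynomial. There are 2^9 = 512 states.
For each crossing: s=0 is the vertical smoothing, s=1 horizontal. Crossing k contributes A^(sign_k * (1 - 2*s_k)); loop factor d = -A^2 - A^-2.
Tabulate the states by total A-exponent and number of loops L (A-exp: L × count):
  A^9: L=6 ×1
  A^7: L=5 ×9
  A^5: L=4 ×33, L=6 ×3
  A^3: L=3 ×64, L=5 ×19, L=7 ×1
  A^1: L=2 ×68, L=4 ×52, L=6 ×6
  A^-1: L=1 ×33, L=3 ×75, L=5 ×18
  A^-3: L=2 ×51, L=4 ×32, L=6 ×1
  A^-5: L=3 ×32, L=5 ×4
  A^-7: L=4 ×9
  A^-9: L=5 ×1
Each group contributes A^e * Σ count * d^(L-1):
Powers of d = -A^2 - A^-2: d^2 = A^4 + 2 + A^-4; d^3 = -A^6 - 3*A^2 - 3*A^-2 - A^-6; d^4 = A^8 + 4*A^4 + 6 + 4*A^-4 + A^-8; d^5 = -A^10 - 5*A^6 - 10*A^2 - 10*A^-2 - 5*A^-6 - A^-10; d^6 = A^12 + 6*A^8 + 15*A^4 + 20 + 15*A^-4 + 6*A^-8 + A^-12.
  A^9 * (d^5) = -A^19 - 5*A^15 - 10*A^11 - 10*A^7 - 5*A^3 - A^-1
  A^7 * (9*d^4) = 9*A^15 + 36*A^11 + 54*A^7 + 36*A^3 + 9*A^-1
  A^5 * (33*d^3 + 3*d^5) = -3*A^15 - 48*A^11 - 129*A^7 - 129*A^3 - 48*A^-1 - 3*A^-5
  A^3 * (64*d^2 + 19*d^4 + d^6) = A^15 + 25*A^11 + 155*A^7 + 262*A^3 + 155*A^-1 + 25*A^-5 + A^-9
  A^1 * (68*d + 52*d^3 + 6*d^5) = -6*A^11 - 82*A^7 - 284*A^3 - 284*A^-1 - 82*A^-5 - 6*A^-9
  A^-1 * (33 + 75*d^2 + 18*d^4) = 18*A^7 + 147*A^3 + 291*A^-1 + 147*A^-5 + 18*A^-9
  A^-3 * (51*d + 32*d^3 + d^5) = -A^7 - 37*A^3 - 157*A^-1 - 157*A^-5 - 37*A^-9 - A^-13
  A^-5 * (32*d^2 + 4*d^4) = 4*A^3 + 48*A^-1 + 88*A^-5 + 48*A^-9 + 4*A^-13
  A^-7 * (9*d^3) = -9*A^-1 - 27*A^-5 - 27*A^-9 - 9*A^-13
  A^-9 * (d^4) = A^-1 + 4*A^-5 + 6*A^-9 + 4*A^-13 + A^-17
Summing the groups: <K> = -A^19 + 2*A^15 - 3*A^11 + 5*A^7 - 6*A^3 + 5*A^-1 - 5*A^-5 + 3*A^-9 - 2*A^-13 + A^-17
Normalise by the writhe: (-A^3)^(-w) = (-A^3)^(-1) = -A^-3, so f(A) = -A^-3 * <K> = A^16 - 2*A^12 + 3*A^8 - 5*A^4 + 6 - 5*A^-4 + 5*A^-8 - 3*A^-12 + 2*A^-16 - A^-20.
Substitute A = t^(-1/4), i.e. A^e → t^(-e/4): V(t) = -t^5 + 2*t^4 - 3*t^3 + 5*t^2 - 5*t + 6 - 5*t^-1 + 3*t^-2 - 2*t^-3 + t^-4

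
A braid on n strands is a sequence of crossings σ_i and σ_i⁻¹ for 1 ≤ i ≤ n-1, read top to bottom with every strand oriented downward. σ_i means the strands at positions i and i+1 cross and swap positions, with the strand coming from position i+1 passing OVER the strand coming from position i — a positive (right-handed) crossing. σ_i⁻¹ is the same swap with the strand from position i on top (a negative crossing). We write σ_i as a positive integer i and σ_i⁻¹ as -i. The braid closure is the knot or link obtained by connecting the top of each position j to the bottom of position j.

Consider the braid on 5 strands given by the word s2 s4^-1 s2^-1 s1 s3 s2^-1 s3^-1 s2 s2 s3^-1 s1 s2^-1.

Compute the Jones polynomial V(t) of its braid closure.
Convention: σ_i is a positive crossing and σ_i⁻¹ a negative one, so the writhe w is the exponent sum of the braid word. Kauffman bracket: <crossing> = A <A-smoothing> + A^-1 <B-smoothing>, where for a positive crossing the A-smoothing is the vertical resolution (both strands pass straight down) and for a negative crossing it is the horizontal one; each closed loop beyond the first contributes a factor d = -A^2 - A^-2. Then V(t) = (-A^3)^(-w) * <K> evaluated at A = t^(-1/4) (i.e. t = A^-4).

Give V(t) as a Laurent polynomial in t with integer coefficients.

The presented braid s2 s4^-1 s2^-1 s1 s3 s2^-1 s3^-1 s2 s2 s3^-1 s1 s2^-1 on 5 strands reduces by inverse Markov moves (closure unchanged at each step):
  Deconjugate: the word is γ·β·γ⁻¹ with γ = s2 (prefix) and γ⁻¹ = s2^-1 (suffix); strip both.
Reduced to β = s4^-1 s2^-1 s1 s3 s2^-1 s3^-1 s2 s2 s3^-1 s1 on 5 strands, 10 crossings.
Compute on β:
Braid: s4^-1 s2^-1 s1 s3 s2^-1 s3^-1 s2 s2 s3^-1 s1 on 5 strands, 10 crossings.
Writhe w = (#positive) - (#negative) = 5 - 5 = 0.
Computing the Kauffman bracket via state sum. There are 2^10 = 1024 states.
For each crossing: s=0 is the vertical smoothing, s=1 horizontal. Crossing k contributes A^(sign_k * (1 - 2*s_k)); loop factor d = -A^2 - A^-2.
Tabulate the states by total A-exponent and number of loops L (A-exp: L × count):
  A^10: L=4 ×1
  A^8: L=3 ×9, L=5 ×1
  A^6: L=2 ×27, L=4 ×18
  A^4: L=1 ×28, L=3 ×78, L=5 ×14
  A^2: L=2 ×116, L=4 ×88, L=6 ×6
  A^0: L=1 ×27, L=3 ×178, L=5 ×46, L=7 ×1
  A^-2: L=2 ×78, L=4 ×123, L=6 ×9
  A^-4: L=1 ×6, L=3 ×78, L=5 ×36
  A^-6: L=2 ×11, L=4 ×31, L=6 ×3
  A^-8: L=3 ×6, L=5 ×4
  A^-10: L=4 ×1
Each group contributes A^e * Σ count * d^(L-1):
Powers of d = -A^2 - A^-2: d^2 = A^4 + 2 + A^-4; d^3 = -A^6 - 3*A^2 - 3*A^-2 - A^-6; d^4 = A^8 + 4*A^4 + 6 + 4*A^-4 + A^-8; d^5 = -A^10 - 5*A^6 - 10*A^2 - 10*A^-2 - 5*A^-6 - A^-10; d^6 = A^12 + 6*A^8 + 15*A^4 + 20 + 15*A^-4 + 6*A^-8 + A^-12.
  A^10 * (d^3) = -A^16 - 3*A^12 - 3*A^8 - A^4
  A^8 * (9*d^2 + d^4) = A^16 + 13*A^12 + 24*A^8 + 13*A^4 + 1
  A^6 * (27*d + 18*d^3) = -18*A^12 - 81*A^8 - 81*A^4 - 18
  A^4 * (28 + 78*d^2 + 14*d^4) = 14*A^12 + 134*A^8 + 268*A^4 + 134 + 14*A^-4
  A^2 * (116*d + 88*d^3 + 6*d^5) = -6*A^12 - 118*A^8 - 440*A^4 - 440 - 118*A^-4 - 6*A^-8
  A^0 * (27 + 178*d^2 + 46*d^4 + d^6) = A^12 + 52*A^8 + 377*A^4 + 679 + 377*A^-4 + 52*A^-8 + A^-12
  A^-2 * (78*d + 123*d^3 + 9*d^5) = -9*A^8 - 168*A^4 - 537 - 537*A^-4 - 168*A^-8 - 9*A^-12
  A^-4 * (6 + 78*d^2 + 36*d^4) = 36*A^4 + 222 + 378*A^-4 + 222*A^-8 + 36*A^-12
  A^-6 * (11*d + 31*d^3 + 3*d^5) = -3*A^4 - 46 - 134*A^-4 - 134*A^-8 - 46*A^-12 - 3*A^-16
  A^-8 * (6*d^2 + 4*d^4) = 4 + 22*A^-4 + 36*A^-8 + 22*A^-12 + 4*A^-16
  A^-10 * (d^3) = -A^-4 - 3*A^-8 - 3*A^-12 - A^-16
Summing the groups: <K> = A^12 - A^8 + A^4 - 1 + A^-4 - A^-8 + A^-12
Normalise by the writhe: (-A^3)^(-w) = (-A^3)^(0) = 1, so f(A) = 1 * <K> = A^12 - A^8 + A^4 - 1 + A^-4 - A^-8 + A^-12.
Substitute A = t^(-1/4), i.e. A^e → t^(-e/4): V(t) = t^3 - t^2 + t - 1 + t^-1 - t^-2 + t^-3

Answer: t^3 - t^2 + t - 1 + t^-1 - t^-2 + t^-3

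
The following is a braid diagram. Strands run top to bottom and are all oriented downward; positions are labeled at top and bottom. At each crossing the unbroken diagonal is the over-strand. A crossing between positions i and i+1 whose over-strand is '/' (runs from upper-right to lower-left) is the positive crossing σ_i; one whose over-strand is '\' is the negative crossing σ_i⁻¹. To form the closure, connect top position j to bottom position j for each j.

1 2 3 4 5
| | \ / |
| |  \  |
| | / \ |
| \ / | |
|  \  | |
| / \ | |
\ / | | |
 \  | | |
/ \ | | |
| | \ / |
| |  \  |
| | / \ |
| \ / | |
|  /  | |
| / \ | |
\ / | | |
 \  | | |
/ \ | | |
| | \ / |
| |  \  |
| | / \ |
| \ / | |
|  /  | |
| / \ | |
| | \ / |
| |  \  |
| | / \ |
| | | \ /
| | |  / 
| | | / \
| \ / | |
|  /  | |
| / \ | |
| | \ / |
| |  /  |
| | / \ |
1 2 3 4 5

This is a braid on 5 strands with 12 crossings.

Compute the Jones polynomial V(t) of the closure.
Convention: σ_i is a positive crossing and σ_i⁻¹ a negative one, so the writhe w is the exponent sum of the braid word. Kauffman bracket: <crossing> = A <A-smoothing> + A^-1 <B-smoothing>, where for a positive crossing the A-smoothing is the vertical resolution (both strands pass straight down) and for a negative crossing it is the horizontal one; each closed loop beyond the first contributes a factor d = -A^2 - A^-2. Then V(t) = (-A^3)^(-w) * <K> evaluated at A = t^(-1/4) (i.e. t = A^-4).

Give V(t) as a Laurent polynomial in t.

Reading the diagram top to bottom ('/'-over between positions i,i+1 = s_i, '\'-over = s_i^-1): braid word = s3^-1 s2^-1 s1^-1 s3^-1 s2 s1^-1 s3^-1 s2 s3^-1 s4 s2 s3.
The presented braid s3^-1 s2^-1 s1^-1 s3^-1 s2 s1^-1 s3^-1 s2 s3^-1 s4 s2 s3 on 5 strands reduces by inverse Markov moves (closure unchanged at each step):
  Deconjugate: the word is γ·β·γ⁻¹ with γ = s3^-1 (prefix) and γ⁻¹ = s3 (suffix); strip both.
  Deconjugate: the word is γ·β·γ⁻¹ with γ = s2^-1 (prefix) and γ⁻¹ = s2 (suffix); strip both.
  Destabilize: the word has the form β·s4 where s4 occurs only as the final letter (β ∈ B_4); drop it and the last strand → 4 strands.
Reduced to β = s1^-1 s3^-1 s2 s1^-1 s3^-1 s2 s3^-1 on 4 strands, 7 crossings.
Compute on β:
Braid: s1^-1 s3^-1 s2 s1^-1 s3^-1 s2 s3^-1 on 4 strands, 7 crossings.
Writhe w = (#positive) - (#negative) = 2 - 5 = -3.
Computing the Kauffman bracket via state sum. There are 2^7 = 128 states.
For each crossing: s=0 is the vertical smoothing, s=1 horizontal. Crossing k contributes A^(sign_k * (1 - 2*s_k)); loop factor d = -A^2 - A^-2.
Tabulate the states by total A-exponent and number of loops L (A-exp: L × count):
  A^7: L=5 ×1
  A^5: L=4 ×7
  A^3: L=3 ×20, L=5 ×1
  A^1: L=2 ×29, L=4 ×6
  A^-1: L=1 ×19, L=3 ×16
  A^-3: L=2 ×19, L=4 ×2
  A^-5: L=3 ×7
  A^-7: L=4 ×1
Each group contributes A^e * Σ count * d^(L-1):
Powers of d = -A^2 - A^-2: d^2 = A^4 + 2 + A^-4; d^3 = -A^6 - 3*A^2 - 3*A^-2 - A^-6; d^4 = A^8 + 4*A^4 + 6 + 4*A^-4 + A^-8.
  A^7 * (d^4) = A^15 + 4*A^11 + 6*A^7 + 4*A^3 + A^-1
  A^5 * (7*d^3) = -7*A^11 - 21*A^7 - 21*A^3 - 7*A^-1
  A^3 * (20*d^2 + d^4) = A^11 + 24*A^7 + 46*A^3 + 24*A^-1 + A^-5
  A^1 * (29*d + 6*d^3) = -6*A^7 - 47*A^3 - 47*A^-1 - 6*A^-5
  A^-1 * (19 + 16*d^2) = 16*A^3 + 51*A^-1 + 16*A^-5
  A^-3 * (19*d + 2*d^3) = -2*A^3 - 25*A^-1 - 25*A^-5 - 2*A^-9
  A^-5 * (7*d^2) = 7*A^-1 + 14*A^-5 + 7*A^-9
  A^-7 * (d^3) = -A^-1 - 3*A^-5 - 3*A^-9 - A^-13
Summing the groups: <K> = A^15 - 2*A^11 + 3*A^7 - 4*A^3 + 3*A^-1 - 3*A^-5 + 2*A^-9 - A^-13
Normalise by the writhe: (-A^3)^(-w) = (-A^3)^(3) = -A^9, so f(A) = -A^9 * <K> = -A^24 + 2*A^20 - 3*A^16 + 4*A^12 - 3*A^8 + 3*A^4 - 2 + A^-4.
Substitute A = t^(-1/4), i.e. A^e → t^(-e/4): V(t) = t - 2 + 3*t^-1 - 3*t^-2 + 4*t^-3 - 3*t^-4 + 2*t^-5 - t^-6

Answer: t - 2 + 3*t^-1 - 3*t^-2 + 4*t^-3 - 3*t^-4 + 2*t^-5 - t^-6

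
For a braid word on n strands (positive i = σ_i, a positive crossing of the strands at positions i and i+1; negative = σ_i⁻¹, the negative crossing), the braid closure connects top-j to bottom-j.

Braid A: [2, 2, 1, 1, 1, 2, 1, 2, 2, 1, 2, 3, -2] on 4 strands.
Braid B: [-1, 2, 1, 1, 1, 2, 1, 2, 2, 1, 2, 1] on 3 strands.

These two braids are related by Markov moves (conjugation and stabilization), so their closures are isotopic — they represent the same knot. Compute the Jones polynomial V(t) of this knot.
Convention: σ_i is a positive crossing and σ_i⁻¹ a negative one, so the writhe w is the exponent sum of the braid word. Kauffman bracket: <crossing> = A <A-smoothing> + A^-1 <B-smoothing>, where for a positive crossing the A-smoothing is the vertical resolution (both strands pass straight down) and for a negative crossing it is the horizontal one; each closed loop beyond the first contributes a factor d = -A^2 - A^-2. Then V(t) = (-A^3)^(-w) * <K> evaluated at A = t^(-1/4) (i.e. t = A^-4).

Markov-equivalent braids have isotopic closures, hence identical knot invariants. Strip the Markov moves from each word to reach a common short braid β, then compute V(t) once on β.
Braid A: s2 s2 s1 s1 s1 s2 s1 s2 s2 s1 s2 s3 s2^-1 on 4 strands reduces by inverse Markov moves (closure unchanged at each step):
  Deconjugate: the word is γ·β·γ⁻¹ with γ = s2 (prefix) and γ⁻¹ = s2^-1 (suffix); strip both.
  Destabilize: the word has the form β·s3 where s3 occurs only as the final letter (β ∈ B_3); drop it and the last strand → 3 strands.
Reduced to β = s2 s1 s1 s1 s2 s1 s2 s2 s1 s2 on 3 strands, 10 crossings.
Braid B: s1^-1 s2 s1 s1 s1 s2 s1 s2 s2 s1 s2 s1 on 3 strands reduces by inverse Markov moves (closure unchanged at each step):
  Deconjugate: the word is γ·β·γ⁻¹ with γ = s1^-1 (prefix) and γ⁻¹ = s1 (suffix); strip both.
Reduced to β = s2 s1 s1 s1 s2 s1 s2 s2 s1 s2 on 3 strands, 10 crossings.
Both give the same β = s2 s1 s1 s1 s2 s1 s2 s2 s1 s2 on 3 strands, so one state sum suffices:
Braid: s2 s1 s1 s1 s2 s1 s2 s2 s1 s2 on 3 strands, 10 crossings.
Writhe w = (#positive) - (#negative) = 10 - 0 = 10.
Computing the Kauffman bracket via state sum. There are 2^10 = 1024 states.
Smooth each crossing (0=||, 1=⌣⌢); contribution A^(Σ sign_k(1-2s_k)) * d^(L-1).
Tabulate the states by total A-exponent and number of loops L (A-exp: L × count):
  A^10: L=3 ×1
  A^8: L=2 ×10
  A^6: L=1 ×25, L=3 ×20
  A^4: L=2 ×100, L=4 ×20
  A^2: L=1 ×36, L=3 ×164, L=5 ×10
  A^0: L=2 ×108, L=4 ×142, L=6 ×2
  A^-2: L=1 ×12, L=3 ×129, L=5 ×69
  A^-4: L=2 ×24, L=4 ×78, L=6 ×18
  A^-6: L=3 ×19, L=5 ×24, L=7 ×2
  A^-8: L=4 ×7, L=6 ×3
  A^-10: L=5 ×1
Each group contributes A^e * Σ count * d^(L-1):
Powers of d = -A^2 - A^-2: d^2 = A^4 + 2 + A^-4; d^3 = -A^6 - 3*A^2 - 3*A^-2 - A^-6; d^4 = A^8 + 4*A^4 + 6 + 4*A^-4 + A^-8; d^5 = -A^10 - 5*A^6 - 10*A^2 - 10*A^-2 - 5*A^-6 - A^-10; d^6 = A^12 + 6*A^8 + 15*A^4 + 20 + 15*A^-4 + 6*A^-8 + A^-12.
  A^10 * (d^2) = A^14 + 2*A^10 + A^6
  A^8 * (10*d) = -10*A^10 - 10*A^6
  A^6 * (25 + 20*d^2) = 20*A^10 + 65*A^6 + 20*A^2
  A^4 * (100*d + 20*d^3) = -20*A^10 - 160*A^6 - 160*A^2 - 20*A^-2
  A^2 * (36 + 164*d^2 + 10*d^4) = 10*A^10 + 204*A^6 + 424*A^2 + 204*A^-2 + 10*A^-6
  A^0 * (108*d + 142*d^3 + 2*d^5) = -2*A^10 - 152*A^6 - 554*A^2 - 554*A^-2 - 152*A^-6 - 2*A^-10
  A^-2 * (12 + 129*d^2 + 69*d^4) = 69*A^6 + 405*A^2 + 684*A^-2 + 405*A^-6 + 69*A^-10
  A^-4 * (24*d + 78*d^3 + 18*d^5) = -18*A^6 - 168*A^2 - 438*A^-2 - 438*A^-6 - 168*A^-10 - 18*A^-14
  A^-6 * (19*d^2 + 24*d^4 + 2*d^6) = 2*A^6 + 36*A^2 + 145*A^-2 + 222*A^-6 + 145*A^-10 + 36*A^-14 + 2*A^-18
  A^-8 * (7*d^3 + 3*d^5) = -3*A^2 - 22*A^-2 - 51*A^-6 - 51*A^-10 - 22*A^-14 - 3*A^-18
  A^-10 * (d^4) = A^-2 + 4*A^-6 + 6*A^-10 + 4*A^-14 + A^-18
Summing the groups: <K> = A^14 + A^6 - A^-10
Normalise by the writhe: (-A^3)^(-w) = (-A^3)^(-10) = A^-30, so f(A) = A^-30 * <K> = A^-16 + A^-24 - A^-40.
Substitute A = t^(-1/4), i.e. A^e → t^(-e/4): V(t) = -t^10 + t^6 + t^4

Answer: -t^10 + t^6 + t^4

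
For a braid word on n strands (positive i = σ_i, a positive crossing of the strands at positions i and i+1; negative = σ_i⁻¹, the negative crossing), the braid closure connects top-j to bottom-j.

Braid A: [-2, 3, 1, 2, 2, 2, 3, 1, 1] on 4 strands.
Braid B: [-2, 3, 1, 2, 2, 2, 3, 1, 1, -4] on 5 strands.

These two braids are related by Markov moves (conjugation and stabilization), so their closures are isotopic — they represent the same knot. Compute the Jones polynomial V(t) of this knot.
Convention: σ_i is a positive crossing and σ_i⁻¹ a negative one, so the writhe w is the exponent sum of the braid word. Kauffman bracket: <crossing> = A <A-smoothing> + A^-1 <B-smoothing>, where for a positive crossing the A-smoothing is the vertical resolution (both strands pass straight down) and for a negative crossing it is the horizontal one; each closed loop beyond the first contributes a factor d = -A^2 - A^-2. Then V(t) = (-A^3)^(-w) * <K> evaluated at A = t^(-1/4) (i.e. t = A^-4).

Markov-equivalent braids have isotopic closures, hence identical knot invariants. Strip the Markov moves from each word to reach a common short braid β, then compute V(t) once on β.
Braid A: s2^-1 s3 s1 s2 s2 s2 s3 s1 s1 on 4 strands has no conjugating prefix/suffix or stabilization to strip; take β = s2^-1 s3 s1 s2 s2 s2 s3 s1 s1.
Braid B: s2^-1 s3 s1 s2 s2 s2 s3 s1 s1 s4^-1 on 5 strands reduces by inverse Markov moves (closure unchanged at each step):
  Destabilize: the word has the form β·s4^-1 where s4^-1 occurs only as the final letter (β ∈ B_4); drop it and the last strand → 4 strands.
Reduced to β = s2^-1 s3 s1 s2 s2 s2 s3 s1 s1 on 4 strands, 9 crossings.
Both give the same β = s2^-1 s3 s1 s2 s2 s2 s3 s1 s1 on 4 strands, so one state sum suffices:
Braid: s2^-1 s3 s1 s2 s2 s2 s3 s1 s1 on 4 strands, 9 crossings.
Writhe w = (#positive) - (#negative) = 8 - 1 = 7.
Enumerate smoothing states for the bracket polynomial. There are 2^9 = 512 states.
Smooth each crossing (0=||, 1=⌣⌢); contribution A^(Σ sign_k(1-2s_k)) * d^(L-1).
Tabulate the states by total A-exponent and number of loops L (A-exp: L × count):
  A^9: L=3 ×1
  A^7: L=2 ×5, L=4 ×4
  A^5: L=1 ×6, L=3 ×27, L=5 ×3
  A^3: L=2 ×57, L=4 ×26, L=6 ×1
  A^1: L=1 ×39, L=3 ×77, L=5 ×10
  A^-1: L=2 ×81, L=4 ×44, L=6 ×1
  A^-3: L=3 ×73, L=5 ×11
  A^-5: L=4 ×35, L=6 ×1
  A^-7: L=5 ×9
  A^-9: L=6 ×1
Each group contributes A^e * Σ count * d^(L-1):
Powers of d = -A^2 - A^-2: d^2 = A^4 + 2 + A^-4; d^3 = -A^6 - 3*A^2 - 3*A^-2 - A^-6; d^4 = A^8 + 4*A^4 + 6 + 4*A^-4 + A^-8; d^5 = -A^10 - 5*A^6 - 10*A^2 - 10*A^-2 - 5*A^-6 - A^-10.
  A^9 * (d^2) = A^13 + 2*A^9 + A^5
  A^7 * (5*d + 4*d^3) = -4*A^13 - 17*A^9 - 17*A^5 - 4*A
  A^5 * (6 + 27*d^2 + 3*d^4) = 3*A^13 + 39*A^9 + 78*A^5 + 39*A + 3*A^-3
  A^3 * (57*d + 26*d^3 + d^5) = -A^13 - 31*A^9 - 145*A^5 - 145*A - 31*A^-3 - A^-7
  A^1 * (39 + 77*d^2 + 10*d^4) = 10*A^9 + 117*A^5 + 253*A + 117*A^-3 + 10*A^-7
  A^-1 * (81*d + 44*d^3 + d^5) = -A^9 - 49*A^5 - 223*A - 223*A^-3 - 49*A^-7 - A^-11
  A^-3 * (73*d^2 + 11*d^4) = 11*A^5 + 117*A + 212*A^-3 + 117*A^-7 + 11*A^-11
  A^-5 * (35*d^3 + d^5) = -A^5 - 40*A - 115*A^-3 - 115*A^-7 - 40*A^-11 - A^-15
  A^-7 * (9*d^4) = 9*A + 36*A^-3 + 54*A^-7 + 36*A^-11 + 9*A^-15
  A^-9 * (d^5) = -A - 5*A^-3 - 10*A^-7 - 10*A^-11 - 5*A^-15 - A^-19
Summing the groups: <K> = -A^13 + 2*A^9 - 5*A^5 + 5*A - 6*A^-3 + 6*A^-7 - 4*A^-11 + 3*A^-15 - A^-19
Normalise by the writhe: (-A^3)^(-w) = (-A^3)^(-7) = -A^-21, so f(A) = -A^-21 * <K> = A^-8 - 2*A^-12 + 5*A^-16 - 5*A^-20 + 6*A^-24 - 6*A^-28 + 4*A^-32 - 3*A^-36 + A^-40.
Substitute A = t^(-1/4), i.e. A^e → t^(-e/4): V(t) = t^10 - 3*t^9 + 4*t^8 - 6*t^7 + 6*t^6 - 5*t^5 + 5*t^4 - 2*t^3 + t^2

Answer: t^10 - 3*t^9 + 4*t^8 - 6*t^7 + 6*t^6 - 5*t^5 + 5*t^4 - 2*t^3 + t^2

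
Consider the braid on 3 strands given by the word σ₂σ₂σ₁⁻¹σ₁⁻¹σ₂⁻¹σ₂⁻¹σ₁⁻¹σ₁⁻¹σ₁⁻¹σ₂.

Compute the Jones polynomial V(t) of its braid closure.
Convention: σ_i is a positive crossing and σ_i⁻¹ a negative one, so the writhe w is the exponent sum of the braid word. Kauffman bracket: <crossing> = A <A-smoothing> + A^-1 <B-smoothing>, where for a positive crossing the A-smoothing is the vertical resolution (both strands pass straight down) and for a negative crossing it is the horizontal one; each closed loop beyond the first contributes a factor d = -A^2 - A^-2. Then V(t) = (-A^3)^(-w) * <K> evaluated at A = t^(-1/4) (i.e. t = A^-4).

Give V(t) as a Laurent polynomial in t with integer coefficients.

-1 + 3*t^-1 - 4*t^-2 + 6*t^-3 - 5*t^-4 + 5*t^-5 - 4*t^-6 + 2*t^-7 - t^-8

Derivation:
Braid: s2 s2 s1^-1 s1^-1 s2^-1 s2^-1 s1^-1 s1^-1 s1^-1 s2 on 3 strands, 10 crossings.
Writhe w = (#positive) - (#negative) = 3 - 7 = -4.
State-sum expansion of <K>. There are 2^10 = 1024 states.
Smooth each crossing (0=||, 1=⌣⌢); contribution A^(Σ sign_k(1-2s_k)) * d^(L-1).
Tabulate the states by total A-exponent and number of loops L (A-exp: L × count):
  A^10: L=6 ×1
  A^8: L=5 ×10
  A^6: L=4 ×41, L=6 ×4
  A^4: L=3 ×87, L=5 ×32, L=7 ×1
  A^2: L=2 ×97, L=4 ×100, L=6 ×13
  A^0: L=1 ×46, L=3 ×152, L=5 ×52, L=7 ×2
  A^-2: L=2 ×103, L=4 ×96, L=6 ×11
  A^-4: L=1 ×15, L=3 ×79, L=5 ×26
  A^-6: L=2 ×18, L=4 ×26, L=6 ×1
  A^-8: L=3 ×8, L=5 ×2
  A^-10: L=4 ×1
Each group contributes A^e * Σ count * d^(L-1):
Powers of d = -A^2 - A^-2: d^2 = A^4 + 2 + A^-4; d^3 = -A^6 - 3*A^2 - 3*A^-2 - A^-6; d^4 = A^8 + 4*A^4 + 6 + 4*A^-4 + A^-8; d^5 = -A^10 - 5*A^6 - 10*A^2 - 10*A^-2 - 5*A^-6 - A^-10; d^6 = A^12 + 6*A^8 + 15*A^4 + 20 + 15*A^-4 + 6*A^-8 + A^-12.
  A^10 * (d^5) = -A^20 - 5*A^16 - 10*A^12 - 10*A^8 - 5*A^4 - 1
  A^8 * (10*d^4) = 10*A^16 + 40*A^12 + 60*A^8 + 40*A^4 + 10
  A^6 * (41*d^3 + 4*d^5) = -4*A^16 - 61*A^12 - 163*A^8 - 163*A^4 - 61 - 4*A^-4
  A^4 * (87*d^2 + 32*d^4 + d^6) = A^16 + 38*A^12 + 230*A^8 + 386*A^4 + 230 + 38*A^-4 + A^-8
  A^2 * (97*d + 100*d^3 + 13*d^5) = -13*A^12 - 165*A^8 - 527*A^4 - 527 - 165*A^-4 - 13*A^-8
  A^0 * (46 + 152*d^2 + 52*d^4 + 2*d^6) = 2*A^12 + 64*A^8 + 390*A^4 + 702 + 390*A^-4 + 64*A^-8 + 2*A^-12
  A^-2 * (103*d + 96*d^3 + 11*d^5) = -11*A^8 - 151*A^4 - 501 - 501*A^-4 - 151*A^-8 - 11*A^-12
  A^-4 * (15 + 79*d^2 + 26*d^4) = 26*A^4 + 183 + 329*A^-4 + 183*A^-8 + 26*A^-12
  A^-6 * (18*d + 26*d^3 + d^5) = -A^4 - 31 - 106*A^-4 - 106*A^-8 - 31*A^-12 - A^-16
  A^-8 * (8*d^2 + 2*d^4) = 2 + 16*A^-4 + 28*A^-8 + 16*A^-12 + 2*A^-16
  A^-10 * (d^3) = -A^-4 - 3*A^-8 - 3*A^-12 - A^-16
Summing the groups: <K> = -A^20 + 2*A^16 - 4*A^12 + 5*A^8 - 5*A^4 + 6 - 4*A^-4 + 3*A^-8 - A^-12
Normalise by the writhe: (-A^3)^(-w) = (-A^3)^(4) = A^12, so f(A) = A^12 * <K> = -A^32 + 2*A^28 - 4*A^24 + 5*A^20 - 5*A^16 + 6*A^12 - 4*A^8 + 3*A^4 - 1.
Substitute A = t^(-1/4), i.e. A^e → t^(-e/4): V(t) = -1 + 3*t^-1 - 4*t^-2 + 6*t^-3 - 5*t^-4 + 5*t^-5 - 4*t^-6 + 2*t^-7 - t^-8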